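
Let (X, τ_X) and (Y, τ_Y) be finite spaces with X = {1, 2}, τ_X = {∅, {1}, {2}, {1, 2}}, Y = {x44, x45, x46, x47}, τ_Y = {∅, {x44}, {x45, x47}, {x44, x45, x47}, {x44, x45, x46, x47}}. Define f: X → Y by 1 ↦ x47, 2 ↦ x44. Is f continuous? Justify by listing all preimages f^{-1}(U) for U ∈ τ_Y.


f IS continuous.

Compute f^{-1}(U) for each U ∈ τ_Y:
  U = ∅: f^{-1}(U) = ∅ ∈ τ_X ✓.
  U = {x44}: f^{-1}(U) = {2} ∈ τ_X ✓.
  U = {x45, x47}: f^{-1}(U) = {1} ∈ τ_X ✓.
  U = {x44, x45, x47}: f^{-1}(U) = {1, 2} ∈ τ_X ✓.
  U = {x44, x45, x46, x47}: f^{-1}(U) = {1, 2} ∈ τ_X ✓.
Every preimage lies in τ_X, so f IS continuous.


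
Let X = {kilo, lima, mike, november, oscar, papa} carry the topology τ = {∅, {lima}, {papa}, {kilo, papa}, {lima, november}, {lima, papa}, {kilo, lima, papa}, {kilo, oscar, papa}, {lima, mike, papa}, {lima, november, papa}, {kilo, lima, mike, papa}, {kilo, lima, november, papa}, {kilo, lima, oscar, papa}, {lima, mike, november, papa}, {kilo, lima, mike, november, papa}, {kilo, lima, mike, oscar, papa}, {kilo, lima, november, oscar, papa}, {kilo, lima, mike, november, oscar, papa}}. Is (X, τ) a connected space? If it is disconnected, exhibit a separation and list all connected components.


(X, τ) is connected.

Find clopen sets (U ∈ τ with X ∖ U ∈ τ):
  U = ∅, X ∖ U = {kilo, lima, mike, november, oscar, papa} — both open, so U is clopen.
  U = {kilo, lima, mike, november, oscar, papa}, X ∖ U = ∅ — both open, so U is clopen.
Only trivial clopens (∅ and X) exist, so (X, τ) is connected.
Compute connected components by grouping points that agree on all clopens:
  component: {kilo, lima, mike, november, oscar, papa}


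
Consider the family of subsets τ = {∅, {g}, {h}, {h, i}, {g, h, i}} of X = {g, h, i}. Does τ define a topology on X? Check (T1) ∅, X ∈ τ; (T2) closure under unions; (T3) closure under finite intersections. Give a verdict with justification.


τ is NOT a topology on X.

Axiom (T1): ∅ ∈ τ? Yes; X ∈ τ? Yes.
Axiom (T2/T3): check pairwise unions and intersections of members of τ.
Counterexample for (T2): {g} ∪ {h} = {g, h} ∉ τ. Therefore τ is NOT a topology.


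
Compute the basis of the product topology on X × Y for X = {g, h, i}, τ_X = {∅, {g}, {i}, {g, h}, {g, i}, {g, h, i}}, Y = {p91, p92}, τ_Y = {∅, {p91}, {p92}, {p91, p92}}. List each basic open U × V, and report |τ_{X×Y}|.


Basis B = {∅ × ∅, {g} × {p91}, {g} × {p92}, {i} × {p91}, {i} × {p92}, {g} × {p91, p92}, {g, h} × {p91}, {g, i} × {p91}, {g, h} × {p92}, {g, i} × {p92}, {i} × {p91, p92}, {g, h, i} × {p91}, {g, h, i} × {p92}, {g, h} × {p91, p92}, {g, i} × {p91, p92}, {g, h, i} × {p91, p92}}; |τ_{X×Y}| = 36.

Enumerate products U × V with U ∈ τ_X, V ∈ τ_Y (deduplicated):
  ∅ × ∅ = {} (∅)
  {g} × {p91} = {(g,p91)}
  {g} × {p92} = {(g,p92)}
  {i} × {p91} = {(i,p91)}
  {i} × {p92} = {(i,p92)}
  {g} × {p91, p92} = {(g,p91), (g,p92)}
  {g, h} × {p91} = {(g,p91), (h,p91)}
  {g, i} × {p91} = {(g,p91), (i,p91)}
  {g, h} × {p92} = {(g,p92), (h,p92)}
  {g, i} × {p92} = {(g,p92), (i,p92)}
  {i} × {p91, p92} = {(i,p91), (i,p92)}
  {g, h, i} × {p91} = {(g,p91), (h,p91), (i,p91)}
  {g, h, i} × {p92} = {(g,p92), (h,p92), (i,p92)}
  {g, h} × {p91, p92} = {(g,p91), (g,p92), (h,p91), (h,p92)}
  {g, i} × {p91, p92} = {(g,p91), (g,p92), (i,p91), (i,p92)}
  {g, h, i} × {p91, p92} = {(g,p91), (g,p92), (h,p91), (h,p92), (i,p91), (i,p92)}
These 16 distinct sets form the basis B.
Close under arbitrary unions to get τ_{X×Y}; counting gives |τ_{X×Y}| = 36.


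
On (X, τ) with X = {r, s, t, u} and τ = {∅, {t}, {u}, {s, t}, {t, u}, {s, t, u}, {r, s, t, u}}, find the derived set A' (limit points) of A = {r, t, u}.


A' = {r, s}

For each x ∈ X, list the open sets U ∈ τ with x ∈ U, then check whether U ∩ (A ∖ {x}) ≠ ∅ for every such U.
  x = r: opens ∋ x are {r, s, t, u}; each meets A ∖ {r}, so x IS a limit point.
  x = s: opens ∋ x are {s, t}, {s, t, u}, {r, s, t, u}; each meets A ∖ {s}, so x IS a limit point.
  x = t: open {t} ∋ x has {t} ∩ (A ∖ {t}) = ∅, so x is NOT a limit point.
  x = u: open {u} ∋ x has {u} ∩ (A ∖ {u}) = ∅, so x is NOT a limit point.
Collecting: A' = {r, s}.


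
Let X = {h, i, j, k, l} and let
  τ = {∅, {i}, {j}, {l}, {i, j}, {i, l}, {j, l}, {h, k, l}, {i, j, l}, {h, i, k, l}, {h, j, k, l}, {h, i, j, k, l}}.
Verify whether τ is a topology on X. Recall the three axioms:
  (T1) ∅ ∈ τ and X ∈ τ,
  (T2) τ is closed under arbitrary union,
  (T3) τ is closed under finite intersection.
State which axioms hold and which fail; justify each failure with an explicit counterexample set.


τ IS a topology on X.

Axiom (T1): ∅ ∈ τ? Yes; X ∈ τ? Yes.
Axiom (T2/T3): check pairwise unions and intersections of members of τ.
All pairwise intersections and unions checked — each lies in τ. Therefore τ satisfies (T1), (T2), (T3): it IS a topology on X.


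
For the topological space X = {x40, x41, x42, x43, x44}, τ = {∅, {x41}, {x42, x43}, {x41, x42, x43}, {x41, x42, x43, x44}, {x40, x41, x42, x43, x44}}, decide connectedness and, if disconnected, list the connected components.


(X, τ) is connected.

Find clopen sets (U ∈ τ with X ∖ U ∈ τ):
  U = ∅, X ∖ U = {x40, x41, x42, x43, x44} — both open, so U is clopen.
  U = {x40, x41, x42, x43, x44}, X ∖ U = ∅ — both open, so U is clopen.
Only trivial clopens (∅ and X) exist, so (X, τ) is connected.
Compute connected components by grouping points that agree on all clopens:
  component: {x40, x41, x42, x43, x44}


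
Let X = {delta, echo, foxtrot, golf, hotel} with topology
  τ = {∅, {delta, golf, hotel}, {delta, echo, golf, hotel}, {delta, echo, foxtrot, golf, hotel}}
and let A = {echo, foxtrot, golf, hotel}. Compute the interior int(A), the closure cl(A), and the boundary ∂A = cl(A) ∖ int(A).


int(A) = ∅, cl(A) = {delta, echo, foxtrot, golf, hotel}, ∂A = {delta, echo, foxtrot, golf, hotel}.

Closed sets in (X, τ) are complements of opens:
  closed(X, τ) = {∅, {foxtrot}, {echo, foxtrot}, {delta, echo, foxtrot, golf, hotel}}.
int(A) = ⋃ {U ∈ τ : U ⊆ A}. Opens contained in A: ∅.
Taking the union of these: int(A) = ∅.
cl(A) = ⋂ {C closed : A ⊆ C}. Closed sets containing A: {delta, echo, foxtrot, golf, hotel}.
Intersecting these: cl(A) = {delta, echo, foxtrot, golf, hotel}.
∂A = cl(A) ∖ int(A) = {delta, echo, foxtrot, golf, hotel} ∖ ∅ = {delta, echo, foxtrot, golf, hotel}.


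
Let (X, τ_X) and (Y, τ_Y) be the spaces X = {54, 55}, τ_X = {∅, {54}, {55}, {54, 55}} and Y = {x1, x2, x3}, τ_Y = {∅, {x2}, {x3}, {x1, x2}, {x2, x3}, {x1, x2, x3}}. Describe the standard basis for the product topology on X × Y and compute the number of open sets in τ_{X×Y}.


Basis B = {∅ × ∅, {54} × {x2}, {54} × {x3}, {55} × {x2}, {55} × {x3}, {54} × {x1, x2}, {54} × {x2, x3}, {54, 55} × {x2}, {54, 55} × {x3}, {55} × {x1, x2}, {55} × {x2, x3}, {54} × {x1, x2, x3}, {55} × {x1, x2, x3}, {54, 55} × {x1, x2}, {54, 55} × {x2, x3}, {54, 55} × {x1, x2, x3}}; |τ_{X×Y}| = 36.

Enumerate products U × V with U ∈ τ_X, V ∈ τ_Y (deduplicated):
  ∅ × ∅ = {} (∅)
  {54} × {x2} = {(54,x2)}
  {54} × {x3} = {(54,x3)}
  {55} × {x2} = {(55,x2)}
  {55} × {x3} = {(55,x3)}
  {54} × {x1, x2} = {(54,x1), (54,x2)}
  {54} × {x2, x3} = {(54,x2), (54,x3)}
  {54, 55} × {x2} = {(54,x2), (55,x2)}
  {54, 55} × {x3} = {(54,x3), (55,x3)}
  {55} × {x1, x2} = {(55,x1), (55,x2)}
  {55} × {x2, x3} = {(55,x2), (55,x3)}
  {54} × {x1, x2, x3} = {(54,x1), (54,x2), (54,x3)}
  {55} × {x1, x2, x3} = {(55,x1), (55,x2), (55,x3)}
  {54, 55} × {x1, x2} = {(54,x1), (54,x2), (55,x1), (55,x2)}
  {54, 55} × {x2, x3} = {(54,x2), (54,x3), (55,x2), (55,x3)}
  {54, 55} × {x1, x2, x3} = {(54,x1), (54,x2), (54,x3), (55,x1), (55,x2), (55,x3)}
These 16 distinct sets form the basis B.
Close under arbitrary unions to get τ_{X×Y}; counting gives |τ_{X×Y}| = 36.


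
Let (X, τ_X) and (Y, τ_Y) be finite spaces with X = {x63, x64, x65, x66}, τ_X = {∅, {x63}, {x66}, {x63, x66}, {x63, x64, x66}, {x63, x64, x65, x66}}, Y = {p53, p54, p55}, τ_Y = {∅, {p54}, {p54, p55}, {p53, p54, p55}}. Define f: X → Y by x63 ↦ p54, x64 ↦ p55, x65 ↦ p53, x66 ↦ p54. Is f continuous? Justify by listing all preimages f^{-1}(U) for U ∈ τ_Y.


f IS continuous.

Compute f^{-1}(U) for each U ∈ τ_Y:
  U = ∅: f^{-1}(U) = ∅ ∈ τ_X ✓.
  U = {p54}: f^{-1}(U) = {x63, x66} ∈ τ_X ✓.
  U = {p54, p55}: f^{-1}(U) = {x63, x64, x66} ∈ τ_X ✓.
  U = {p53, p54, p55}: f^{-1}(U) = {x63, x64, x65, x66} ∈ τ_X ✓.
Every preimage lies in τ_X, so f IS continuous.


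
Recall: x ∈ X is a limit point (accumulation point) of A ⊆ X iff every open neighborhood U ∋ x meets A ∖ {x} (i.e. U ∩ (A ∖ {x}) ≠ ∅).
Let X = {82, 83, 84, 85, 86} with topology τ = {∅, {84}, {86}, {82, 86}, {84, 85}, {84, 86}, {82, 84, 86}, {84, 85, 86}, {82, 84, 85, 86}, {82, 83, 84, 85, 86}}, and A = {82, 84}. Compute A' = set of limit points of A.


A' = {83, 85}

For each x ∈ X, list the open sets U ∈ τ with x ∈ U, then check whether U ∩ (A ∖ {x}) ≠ ∅ for every such U.
  x = 82: open {82, 86} ∋ x has {82, 86} ∩ (A ∖ {82}) = ∅, so x is NOT a limit point.
  x = 83: opens ∋ x are {82, 83, 84, 85, 86}; each meets A ∖ {83}, so x IS a limit point.
  x = 84: open {84} ∋ x has {84} ∩ (A ∖ {84}) = ∅, so x is NOT a limit point.
  x = 85: opens ∋ x are {84, 85}, {84, 85, 86}, {82, 84, 85, 86}, {82, 83, 84, 85, 86}; each meets A ∖ {85}, so x IS a limit point.
  x = 86: open {86} ∋ x has {86} ∩ (A ∖ {86}) = ∅, so x is NOT a limit point.
Collecting: A' = {83, 85}.


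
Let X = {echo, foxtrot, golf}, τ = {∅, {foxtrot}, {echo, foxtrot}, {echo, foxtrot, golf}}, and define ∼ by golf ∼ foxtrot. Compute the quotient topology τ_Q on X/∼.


X/∼ = {[echo], [foxtrot=golf]}; |τ_Q| = 2.

Equivalence classes: [echo], [foxtrot=golf].
Quotient map π: X → X/∼ sends echo ↦ [echo], foxtrot ↦ [foxtrot=golf], golf ↦ [foxtrot=golf].
For each subset V ⊆ X/∼, compute π^{-1}(V) ⊆ X and check whether π^{-1}(V) ∈ τ. V is open in τ_Q iff π^{-1}(V) ∈ τ.
  V = {}: π^{-1}(V) = ∅ ∈ τ ✓.
  V = {[echo]}: π^{-1}(V) = {echo} ∉ τ ✗.
  V = {[foxtrot=golf]}: π^{-1}(V) = {foxtrot, golf} ∉ τ ✗.
  V = {[echo], [foxtrot=golf]}: π^{-1}(V) = {echo, foxtrot, golf} ∈ τ ✓.
Open sets in the quotient: τ_Q = {{}, {[echo], [foxtrot=golf]}} (2 elements).


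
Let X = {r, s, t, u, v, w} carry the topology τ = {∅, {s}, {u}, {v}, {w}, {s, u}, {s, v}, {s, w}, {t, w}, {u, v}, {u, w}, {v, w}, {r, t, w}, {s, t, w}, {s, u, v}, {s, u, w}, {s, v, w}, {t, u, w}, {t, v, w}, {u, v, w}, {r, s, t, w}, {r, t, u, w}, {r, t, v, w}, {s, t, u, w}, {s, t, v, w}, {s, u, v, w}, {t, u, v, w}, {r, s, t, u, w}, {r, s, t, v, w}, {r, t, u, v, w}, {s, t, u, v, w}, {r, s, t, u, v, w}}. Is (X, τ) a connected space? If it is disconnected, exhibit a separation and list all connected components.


(X, τ) is disconnected; components = [{s}, {u}, {v}, {r, t, w}].

Find clopen sets (U ∈ τ with X ∖ U ∈ τ):
  U = ∅, X ∖ U = {r, s, t, u, v, w} — both open, so U is clopen.
  U = {s}, X ∖ U = {r, t, u, v, w} — both open, so U is clopen.
  U = {u}, X ∖ U = {r, s, t, v, w} — both open, so U is clopen.
  U = {v}, X ∖ U = {r, s, t, u, w} — both open, so U is clopen.
  U = {s, u}, X ∖ U = {r, t, v, w} — both open, so U is clopen.
  U = {s, v}, X ∖ U = {r, t, u, w} — both open, so U is clopen.
  U = {u, v}, X ∖ U = {r, s, t, w} — both open, so U is clopen.
  U = {r, t, w}, X ∖ U = {s, u, v} — both open, so U is clopen.
  U = {s, u, v}, X ∖ U = {r, t, w} — both open, so U is clopen.
  U = {r, s, t, w}, X ∖ U = {u, v} — both open, so U is clopen.
  U = {r, t, u, w}, X ∖ U = {s, v} — both open, so U is clopen.
  U = {r, t, v, w}, X ∖ U = {s, u} — both open, so U is clopen.
  U = {r, s, t, u, w}, X ∖ U = {v} — both open, so U is clopen.
  U = {r, s, t, v, w}, X ∖ U = {u} — both open, so U is clopen.
  U = {r, t, u, v, w}, X ∖ U = {s} — both open, so U is clopen.
  U = {r, s, t, u, v, w}, X ∖ U = ∅ — both open, so U is clopen.
Nontrivial clopen(s) exist: e.g. {r, t, u, w}. So (X, τ) is disconnected.
Compute connected components by grouping points that agree on all clopens:
  component: {s}
  component: {u}
  component: {v}
  component: {r, t, w}


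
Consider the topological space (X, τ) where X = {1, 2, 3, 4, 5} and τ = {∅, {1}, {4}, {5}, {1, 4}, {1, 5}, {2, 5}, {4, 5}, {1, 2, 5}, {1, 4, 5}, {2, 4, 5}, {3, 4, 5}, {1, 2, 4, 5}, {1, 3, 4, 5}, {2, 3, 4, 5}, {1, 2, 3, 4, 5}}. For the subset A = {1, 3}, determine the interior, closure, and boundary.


int(A) = {1}, cl(A) = {1, 3}, ∂A = {3}.

Closed sets in (X, τ) are complements of opens:
  closed(X, τ) = {∅, {1}, {2}, {3}, {1, 2}, {1, 3}, {2, 3}, {3, 4}, {1, 2, 3}, {1, 3, 4}, {2, 3, 4}, {2, 3, 5}, {1, 2, 3, 4}, {1, 2, 3, 5}, {2, 3, 4, 5}, {1, 2, 3, 4, 5}}.
int(A) = ⋃ {U ∈ τ : U ⊆ A}. Opens contained in A: ∅, {1}.
Taking the union of these: int(A) = {1}.
cl(A) = ⋂ {C closed : A ⊆ C}. Closed sets containing A: {1, 3}, {1, 2, 3}, {1, 3, 4}, {1, 2, 3, 4}, {1, 2, 3, 5}, {1, 2, 3, 4, 5}.
Intersecting these: cl(A) = {1, 3}.
∂A = cl(A) ∖ int(A) = {1, 3} ∖ {1} = {3}.


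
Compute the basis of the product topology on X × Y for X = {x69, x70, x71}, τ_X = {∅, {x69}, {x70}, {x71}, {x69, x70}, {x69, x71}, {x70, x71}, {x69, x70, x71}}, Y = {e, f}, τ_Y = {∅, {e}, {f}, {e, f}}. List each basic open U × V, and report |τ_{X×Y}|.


Basis B = {∅ × ∅, {x69} × {e}, {x69} × {f}, {x70} × {e}, {x70} × {f}, {x71} × {e}, {x71} × {f}, {x69} × {e, f}, {x69, x70} × {e}, {x69, x71} × {e}, {x69, x70} × {f}, {x69, x71} × {f}, {x70} × {e, f}, {x70, x71} × {e}, {x70, x71} × {f}, {x71} × {e, f}, {x69, x70, x71} × {e}, {x69, x70, x71} × {f}, {x69, x70} × {e, f}, {x69, x71} × {e, f}, {x70, x71} × {e, f}, {x69, x70, x71} × {e, f}}; |τ_{X×Y}| = 64.

Enumerate products U × V with U ∈ τ_X, V ∈ τ_Y (deduplicated):
  ∅ × ∅ = {} (∅)
  {x69} × {e} = {(x69,e)}
  {x69} × {f} = {(x69,f)}
  {x70} × {e} = {(x70,e)}
  {x70} × {f} = {(x70,f)}
  {x71} × {e} = {(x71,e)}
  {x71} × {f} = {(x71,f)}
  {x69} × {e, f} = {(x69,e), (x69,f)}
  {x69, x70} × {e} = {(x69,e), (x70,e)}
  {x69, x71} × {e} = {(x69,e), (x71,e)}
  {x69, x70} × {f} = {(x69,f), (x70,f)}
  {x69, x71} × {f} = {(x69,f), (x71,f)}
  {x70} × {e, f} = {(x70,e), (x70,f)}
  {x70, x71} × {e} = {(x70,e), (x71,e)}
  {x70, x71} × {f} = {(x70,f), (x71,f)}
  {x71} × {e, f} = {(x71,e), (x71,f)}
  {x69, x70, x71} × {e} = {(x69,e), (x70,e), (x71,e)}
  {x69, x70, x71} × {f} = {(x69,f), (x70,f), (x71,f)}
  {x69, x70} × {e, f} = {(x69,e), (x69,f), (x70,e), (x70,f)}
  {x69, x71} × {e, f} = {(x69,e), (x69,f), (x71,e), (x71,f)}
  {x70, x71} × {e, f} = {(x70,e), (x70,f), (x71,e), (x71,f)}
  {x69, x70, x71} × {e, f} = {(x69,e), (x69,f), (x70,e), (x70,f), (x71,e), (x71,f)}
These 22 distinct sets form the basis B.
Close under arbitrary unions to get τ_{X×Y}; counting gives |τ_{X×Y}| = 64.


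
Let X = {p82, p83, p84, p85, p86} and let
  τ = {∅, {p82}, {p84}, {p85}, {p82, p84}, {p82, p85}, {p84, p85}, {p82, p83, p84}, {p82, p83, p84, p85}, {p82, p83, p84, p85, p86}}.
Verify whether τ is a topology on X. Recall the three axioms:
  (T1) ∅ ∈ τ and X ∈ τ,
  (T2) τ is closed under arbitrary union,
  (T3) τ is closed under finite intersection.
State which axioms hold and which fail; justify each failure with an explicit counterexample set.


τ is NOT a topology on X.

Axiom (T1): ∅ ∈ τ? Yes; X ∈ τ? Yes.
Axiom (T2/T3): check pairwise unions and intersections of members of τ.
Counterexample for (T2): {p82} ∪ {p84, p85} = {p82, p84, p85} ∉ τ. Therefore τ is NOT a topology.


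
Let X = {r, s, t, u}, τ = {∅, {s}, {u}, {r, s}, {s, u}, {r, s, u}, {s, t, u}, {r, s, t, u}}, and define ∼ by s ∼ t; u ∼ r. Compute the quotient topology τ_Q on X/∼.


X/∼ = {[r=u], [s=t]}; |τ_Q| = 2.

Equivalence classes: [r=u], [s=t].
Quotient map π: X → X/∼ sends r ↦ [r=u], s ↦ [s=t], t ↦ [s=t], u ↦ [r=u].
For each subset V ⊆ X/∼, compute π^{-1}(V) ⊆ X and check whether π^{-1}(V) ∈ τ. V is open in τ_Q iff π^{-1}(V) ∈ τ.
  V = {}: π^{-1}(V) = ∅ ∈ τ ✓.
  V = {[r=u]}: π^{-1}(V) = {r, u} ∉ τ ✗.
  V = {[s=t]}: π^{-1}(V) = {s, t} ∉ τ ✗.
  V = {[r=u], [s=t]}: π^{-1}(V) = {r, s, t, u} ∈ τ ✓.
Open sets in the quotient: τ_Q = {{}, {[r=u], [s=t]}} (2 elements).


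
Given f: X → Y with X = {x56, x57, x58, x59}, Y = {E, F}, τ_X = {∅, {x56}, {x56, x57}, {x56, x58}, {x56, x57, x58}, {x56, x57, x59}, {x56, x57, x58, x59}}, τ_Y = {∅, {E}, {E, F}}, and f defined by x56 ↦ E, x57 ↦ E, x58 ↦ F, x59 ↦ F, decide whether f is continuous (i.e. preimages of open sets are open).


f IS continuous.

Compute f^{-1}(U) for each U ∈ τ_Y:
  U = ∅: f^{-1}(U) = ∅ ∈ τ_X ✓.
  U = {E}: f^{-1}(U) = {x56, x57} ∈ τ_X ✓.
  U = {E, F}: f^{-1}(U) = {x56, x57, x58, x59} ∈ τ_X ✓.
Every preimage lies in τ_X, so f IS continuous.


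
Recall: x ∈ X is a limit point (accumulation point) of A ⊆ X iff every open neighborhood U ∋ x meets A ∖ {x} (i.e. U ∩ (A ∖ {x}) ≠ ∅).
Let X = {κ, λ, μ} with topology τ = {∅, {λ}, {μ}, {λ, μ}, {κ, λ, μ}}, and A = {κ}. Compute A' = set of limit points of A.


A' = ∅

For each x ∈ X, list the open sets U ∈ τ with x ∈ U, then check whether U ∩ (A ∖ {x}) ≠ ∅ for every such U.
  x = κ: open {κ, λ, μ} ∋ x has {κ, λ, μ} ∩ (A ∖ {κ}) = ∅, so x is NOT a limit point.
  x = λ: open {λ} ∋ x has {λ} ∩ (A ∖ {λ}) = ∅, so x is NOT a limit point.
  x = μ: open {μ} ∋ x has {μ} ∩ (A ∖ {μ}) = ∅, so x is NOT a limit point.
Collecting: A' = ∅.


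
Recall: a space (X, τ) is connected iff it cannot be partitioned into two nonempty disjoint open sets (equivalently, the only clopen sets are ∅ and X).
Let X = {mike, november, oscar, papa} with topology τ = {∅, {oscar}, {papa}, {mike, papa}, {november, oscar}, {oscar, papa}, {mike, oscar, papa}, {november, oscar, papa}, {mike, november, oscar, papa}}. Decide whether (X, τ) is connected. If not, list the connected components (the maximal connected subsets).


(X, τ) is disconnected; components = [{mike, papa}, {november, oscar}].

Find clopen sets (U ∈ τ with X ∖ U ∈ τ):
  U = ∅, X ∖ U = {mike, november, oscar, papa} — both open, so U is clopen.
  U = {mike, papa}, X ∖ U = {november, oscar} — both open, so U is clopen.
  U = {november, oscar}, X ∖ U = {mike, papa} — both open, so U is clopen.
  U = {mike, november, oscar, papa}, X ∖ U = ∅ — both open, so U is clopen.
Nontrivial clopen(s) exist: e.g. {mike, papa}. So (X, τ) is disconnected.
Compute connected components by grouping points that agree on all clopens:
  component: {mike, papa}
  component: {november, oscar}


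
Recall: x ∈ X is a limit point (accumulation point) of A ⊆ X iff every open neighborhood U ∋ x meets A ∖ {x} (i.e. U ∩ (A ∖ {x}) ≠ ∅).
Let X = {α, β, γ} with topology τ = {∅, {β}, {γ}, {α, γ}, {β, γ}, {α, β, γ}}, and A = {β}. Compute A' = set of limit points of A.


A' = ∅

For each x ∈ X, list the open sets U ∈ τ with x ∈ U, then check whether U ∩ (A ∖ {x}) ≠ ∅ for every such U.
  x = α: open {α, γ} ∋ x has {α, γ} ∩ (A ∖ {α}) = ∅, so x is NOT a limit point.
  x = β: open {β} ∋ x has {β} ∩ (A ∖ {β}) = ∅, so x is NOT a limit point.
  x = γ: open {γ} ∋ x has {γ} ∩ (A ∖ {γ}) = ∅, so x is NOT a limit point.
Collecting: A' = ∅.


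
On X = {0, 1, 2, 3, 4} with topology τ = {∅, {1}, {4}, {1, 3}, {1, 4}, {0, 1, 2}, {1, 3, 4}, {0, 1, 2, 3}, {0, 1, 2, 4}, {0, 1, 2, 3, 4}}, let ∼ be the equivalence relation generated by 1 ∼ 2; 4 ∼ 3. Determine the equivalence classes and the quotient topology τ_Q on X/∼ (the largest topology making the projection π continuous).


X/∼ = {[0], [1=2], [3=4]}; |τ_Q| = 3.

Equivalence classes: [0], [1=2], [3=4].
Quotient map π: X → X/∼ sends 0 ↦ [0], 1 ↦ [1=2], 2 ↦ [1=2], 3 ↦ [3=4], 4 ↦ [3=4].
For each subset V ⊆ X/∼, compute π^{-1}(V) ⊆ X and check whether π^{-1}(V) ∈ τ. V is open in τ_Q iff π^{-1}(V) ∈ τ.
  V = {}: π^{-1}(V) = ∅ ∈ τ ✓.
  V = {[0]}: π^{-1}(V) = {0} ∉ τ ✗.
  V = {[1=2]}: π^{-1}(V) = {1, 2} ∉ τ ✗.
  V = {[0], [1=2]}: π^{-1}(V) = {0, 1, 2} ∈ τ ✓.
  V = {[3=4]}: π^{-1}(V) = {3, 4} ∉ τ ✗.
  V = {[0], [3=4]}: π^{-1}(V) = {0, 3, 4} ∉ τ ✗.
  V = {[1=2], [3=4]}: π^{-1}(V) = {1, 2, 3, 4} ∉ τ ✗.
  V = {[0], [1=2], [3=4]}: π^{-1}(V) = {0, 1, 2, 3, 4} ∈ τ ✓.
Open sets in the quotient: τ_Q = {{}, {[0], [1=2]}, {[0], [1=2], [3=4]}} (3 elements).


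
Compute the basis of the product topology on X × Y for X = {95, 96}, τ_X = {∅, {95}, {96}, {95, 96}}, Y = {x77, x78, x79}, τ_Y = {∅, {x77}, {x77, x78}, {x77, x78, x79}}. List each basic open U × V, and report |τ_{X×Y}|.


Basis B = {∅ × ∅, {95} × {x77}, {96} × {x77}, {95} × {x77, x78}, {95, 96} × {x77}, {96} × {x77, x78}, {95} × {x77, x78, x79}, {96} × {x77, x78, x79}, {95, 96} × {x77, x78}, {95, 96} × {x77, x78, x79}}; |τ_{X×Y}| = 16.

Enumerate products U × V with U ∈ τ_X, V ∈ τ_Y (deduplicated):
  ∅ × ∅ = {} (∅)
  {95} × {x77} = {(95,x77)}
  {96} × {x77} = {(96,x77)}
  {95} × {x77, x78} = {(95,x77), (95,x78)}
  {95, 96} × {x77} = {(95,x77), (96,x77)}
  {96} × {x77, x78} = {(96,x77), (96,x78)}
  {95} × {x77, x78, x79} = {(95,x77), (95,x78), (95,x79)}
  {96} × {x77, x78, x79} = {(96,x77), (96,x78), (96,x79)}
  {95, 96} × {x77, x78} = {(95,x77), (95,x78), (96,x77), (96,x78)}
  {95, 96} × {x77, x78, x79} = {(95,x77), (95,x78), (95,x79), (96,x77), (96,x78), (96,x79)}
These 10 distinct sets form the basis B.
Close under arbitrary unions to get τ_{X×Y}; counting gives |τ_{X×Y}| = 16.


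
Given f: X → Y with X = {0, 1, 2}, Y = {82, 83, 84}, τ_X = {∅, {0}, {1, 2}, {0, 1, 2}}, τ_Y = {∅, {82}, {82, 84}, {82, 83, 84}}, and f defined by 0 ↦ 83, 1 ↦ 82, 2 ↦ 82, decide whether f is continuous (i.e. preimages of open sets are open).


f IS continuous.

Compute f^{-1}(U) for each U ∈ τ_Y:
  U = ∅: f^{-1}(U) = ∅ ∈ τ_X ✓.
  U = {82}: f^{-1}(U) = {1, 2} ∈ τ_X ✓.
  U = {82, 84}: f^{-1}(U) = {1, 2} ∈ τ_X ✓.
  U = {82, 83, 84}: f^{-1}(U) = {0, 1, 2} ∈ τ_X ✓.
Every preimage lies in τ_X, so f IS continuous.


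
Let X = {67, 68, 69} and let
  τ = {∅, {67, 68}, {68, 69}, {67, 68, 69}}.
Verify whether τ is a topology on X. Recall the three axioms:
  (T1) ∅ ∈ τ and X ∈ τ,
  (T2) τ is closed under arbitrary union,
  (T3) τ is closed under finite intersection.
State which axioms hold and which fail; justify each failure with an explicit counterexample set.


τ is NOT a topology on X.

Axiom (T1): ∅ ∈ τ? Yes; X ∈ τ? Yes.
Axiom (T2/T3): check pairwise unions and intersections of members of τ.
Counterexample for (T3): {67, 68} ∩ {68, 69} = {68} ∉ τ. Therefore τ is NOT a topology.


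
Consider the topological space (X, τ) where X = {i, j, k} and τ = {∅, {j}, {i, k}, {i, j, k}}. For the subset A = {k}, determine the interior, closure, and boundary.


int(A) = ∅, cl(A) = {i, k}, ∂A = {i, k}.

Closed sets in (X, τ) are complements of opens:
  closed(X, τ) = {∅, {j}, {i, k}, {i, j, k}}.
int(A) = ⋃ {U ∈ τ : U ⊆ A}. Opens contained in A: ∅.
Taking the union of these: int(A) = ∅.
cl(A) = ⋂ {C closed : A ⊆ C}. Closed sets containing A: {i, k}, {i, j, k}.
Intersecting these: cl(A) = {i, k}.
∂A = cl(A) ∖ int(A) = {i, k} ∖ ∅ = {i, k}.


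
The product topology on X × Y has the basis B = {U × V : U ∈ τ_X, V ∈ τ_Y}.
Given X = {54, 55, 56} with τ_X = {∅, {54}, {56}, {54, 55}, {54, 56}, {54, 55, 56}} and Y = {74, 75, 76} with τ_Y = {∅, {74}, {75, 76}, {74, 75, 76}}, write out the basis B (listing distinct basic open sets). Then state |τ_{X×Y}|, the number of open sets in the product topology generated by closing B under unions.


Basis B = {∅ × ∅, {54} × {74}, {56} × {74}, {54, 55} × {74}, {54, 56} × {74}, {54} × {75, 76}, {56} × {75, 76}, {54} × {74, 75, 76}, {54, 55, 56} × {74}, {56} × {74, 75, 76}, {54, 55} × {75, 76}, {54, 56} × {75, 76}, {54, 55} × {74, 75, 76}, {54, 56} × {74, 75, 76}, {54, 55, 56} × {75, 76}, {54, 55, 56} × {74, 75, 76}}; |τ_{X×Y}| = 36.

Enumerate products U × V with U ∈ τ_X, V ∈ τ_Y (deduplicated):
  ∅ × ∅ = {} (∅)
  {54} × {74} = {(54,74)}
  {56} × {74} = {(56,74)}
  {54, 55} × {74} = {(54,74), (55,74)}
  {54, 56} × {74} = {(54,74), (56,74)}
  {54} × {75, 76} = {(54,75), (54,76)}
  {56} × {75, 76} = {(56,75), (56,76)}
  {54} × {74, 75, 76} = {(54,74), (54,75), (54,76)}
  {54, 55, 56} × {74} = {(54,74), (55,74), (56,74)}
  {56} × {74, 75, 76} = {(56,74), (56,75), (56,76)}
  {54, 55} × {75, 76} = {(54,75), (54,76), (55,75), (55,76)}
  {54, 56} × {75, 76} = {(54,75), (54,76), (56,75), (56,76)}
  {54, 55} × {74, 75, 76} = {(54,74), (54,75), (54,76), (55,74), (55,75), (55,76)}
  {54, 56} × {74, 75, 76} = {(54,74), (54,75), (54,76), (56,74), (56,75), (56,76)}
  {54, 55, 56} × {75, 76} = {(54,75), (54,76), (55,75), (55,76), (56,75), (56,76)}
  {54, 55, 56} × {74, 75, 76} = {(54,74), (54,75), (54,76), (55,74), (55,75), (55,76), (56,74), (56,75), (56,76)}
These 16 distinct sets form the basis B.
Close under arbitrary unions to get τ_{X×Y}; counting gives |τ_{X×Y}| = 36.


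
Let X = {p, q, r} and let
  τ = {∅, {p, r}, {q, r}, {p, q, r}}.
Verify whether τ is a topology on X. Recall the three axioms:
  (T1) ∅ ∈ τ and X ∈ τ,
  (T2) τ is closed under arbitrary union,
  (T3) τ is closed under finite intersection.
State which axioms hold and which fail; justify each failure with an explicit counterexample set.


τ is NOT a topology on X.

Axiom (T1): ∅ ∈ τ? Yes; X ∈ τ? Yes.
Axiom (T2/T3): check pairwise unions and intersections of members of τ.
Counterexample for (T3): {p, r} ∩ {q, r} = {r} ∉ τ. Therefore τ is NOT a topology.


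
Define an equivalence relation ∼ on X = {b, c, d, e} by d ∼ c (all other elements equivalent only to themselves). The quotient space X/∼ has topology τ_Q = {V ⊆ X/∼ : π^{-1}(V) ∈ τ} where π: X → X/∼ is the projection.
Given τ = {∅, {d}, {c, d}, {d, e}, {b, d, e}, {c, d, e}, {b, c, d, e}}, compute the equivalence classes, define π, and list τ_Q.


X/∼ = {[b], [c=d], [e]}; |τ_Q| = 4.

Equivalence classes: [b], [c=d], [e].
Quotient map π: X → X/∼ sends b ↦ [b], c ↦ [c=d], d ↦ [c=d], e ↦ [e].
For each subset V ⊆ X/∼, compute π^{-1}(V) ⊆ X and check whether π^{-1}(V) ∈ τ. V is open in τ_Q iff π^{-1}(V) ∈ τ.
  V = {}: π^{-1}(V) = ∅ ∈ τ ✓.
  V = {[b]}: π^{-1}(V) = {b} ∉ τ ✗.
  V = {[c=d]}: π^{-1}(V) = {c, d} ∈ τ ✓.
  V = {[b], [c=d]}: π^{-1}(V) = {b, c, d} ∉ τ ✗.
  V = {[e]}: π^{-1}(V) = {e} ∉ τ ✗.
  V = {[b], [e]}: π^{-1}(V) = {b, e} ∉ τ ✗.
  V = {[c=d], [e]}: π^{-1}(V) = {c, d, e} ∈ τ ✓.
  V = {[b], [c=d], [e]}: π^{-1}(V) = {b, c, d, e} ∈ τ ✓.
Open sets in the quotient: τ_Q = {{}, {[c=d]}, {[c=d], [e]}, {[b], [c=d], [e]}} (4 elements).


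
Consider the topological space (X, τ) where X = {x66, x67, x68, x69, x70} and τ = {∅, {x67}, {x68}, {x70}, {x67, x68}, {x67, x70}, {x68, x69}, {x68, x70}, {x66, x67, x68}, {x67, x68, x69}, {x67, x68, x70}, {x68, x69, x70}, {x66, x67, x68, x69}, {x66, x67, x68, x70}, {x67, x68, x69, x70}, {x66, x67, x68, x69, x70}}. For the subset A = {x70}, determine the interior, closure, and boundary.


int(A) = {x70}, cl(A) = {x70}, ∂A = ∅.

Closed sets in (X, τ) are complements of opens:
  closed(X, τ) = {∅, {x66}, {x69}, {x70}, {x66, x67}, {x66, x69}, {x66, x70}, {x69, x70}, {x66, x67, x69}, {x66, x67, x70}, {x66, x68, x69}, {x66, x69, x70}, {x66, x67, x68, x69}, {x66, x67, x69, x70}, {x66, x68, x69, x70}, {x66, x67, x68, x69, x70}}.
int(A) = ⋃ {U ∈ τ : U ⊆ A}. Opens contained in A: ∅, {x70}.
Taking the union of these: int(A) = {x70}.
cl(A) = ⋂ {C closed : A ⊆ C}. Closed sets containing A: {x70}, {x66, x70}, {x69, x70}, {x66, x67, x70}, {x66, x69, x70}, {x66, x67, x69, x70}, {x66, x68, x69, x70}, {x66, x67, x68, x69, x70}.
Intersecting these: cl(A) = {x70}.
∂A = cl(A) ∖ int(A) = {x70} ∖ {x70} = ∅.


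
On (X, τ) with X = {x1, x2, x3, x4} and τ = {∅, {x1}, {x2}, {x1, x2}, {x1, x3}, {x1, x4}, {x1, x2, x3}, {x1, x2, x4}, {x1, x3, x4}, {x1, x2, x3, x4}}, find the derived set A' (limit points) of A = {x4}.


A' = ∅

For each x ∈ X, list the open sets U ∈ τ with x ∈ U, then check whether U ∩ (A ∖ {x}) ≠ ∅ for every such U.
  x = x1: open {x1} ∋ x has {x1} ∩ (A ∖ {x1}) = ∅, so x is NOT a limit point.
  x = x2: open {x2} ∋ x has {x2} ∩ (A ∖ {x2}) = ∅, so x is NOT a limit point.
  x = x3: open {x1, x3} ∋ x has {x1, x3} ∩ (A ∖ {x3}) = ∅, so x is NOT a limit point.
  x = x4: open {x1, x4} ∋ x has {x1, x4} ∩ (A ∖ {x4}) = ∅, so x is NOT a limit point.
Collecting: A' = ∅.


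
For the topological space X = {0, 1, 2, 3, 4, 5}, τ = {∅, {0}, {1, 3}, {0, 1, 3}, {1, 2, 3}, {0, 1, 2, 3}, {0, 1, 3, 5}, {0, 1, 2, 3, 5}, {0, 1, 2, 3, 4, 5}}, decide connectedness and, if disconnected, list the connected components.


(X, τ) is connected.

Find clopen sets (U ∈ τ with X ∖ U ∈ τ):
  U = ∅, X ∖ U = {0, 1, 2, 3, 4, 5} — both open, so U is clopen.
  U = {0, 1, 2, 3, 4, 5}, X ∖ U = ∅ — both open, so U is clopen.
Only trivial clopens (∅ and X) exist, so (X, τ) is connected.
Compute connected components by grouping points that agree on all clopens:
  component: {0, 1, 2, 3, 4, 5}


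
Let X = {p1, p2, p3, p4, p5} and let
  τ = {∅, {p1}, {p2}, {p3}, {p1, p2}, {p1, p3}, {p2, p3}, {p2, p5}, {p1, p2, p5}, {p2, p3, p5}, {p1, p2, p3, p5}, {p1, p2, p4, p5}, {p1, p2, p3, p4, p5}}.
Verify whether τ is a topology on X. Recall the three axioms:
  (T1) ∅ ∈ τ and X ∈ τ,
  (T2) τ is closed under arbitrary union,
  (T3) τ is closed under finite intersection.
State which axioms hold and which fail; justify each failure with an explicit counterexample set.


τ is NOT a topology on X.

Axiom (T1): ∅ ∈ τ? Yes; X ∈ τ? Yes.
Axiom (T2/T3): check pairwise unions and intersections of members of τ.
Counterexample for (T2): {p1} ∪ {p2, p3} = {p1, p2, p3} ∉ τ. Therefore τ is NOT a topology.


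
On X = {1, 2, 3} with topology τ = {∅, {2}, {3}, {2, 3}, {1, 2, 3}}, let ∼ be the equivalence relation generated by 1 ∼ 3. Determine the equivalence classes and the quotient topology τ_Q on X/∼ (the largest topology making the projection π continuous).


X/∼ = {[1=3], [2]}; |τ_Q| = 3.

Equivalence classes: [1=3], [2].
Quotient map π: X → X/∼ sends 1 ↦ [1=3], 2 ↦ [2], 3 ↦ [1=3].
For each subset V ⊆ X/∼, compute π^{-1}(V) ⊆ X and check whether π^{-1}(V) ∈ τ. V is open in τ_Q iff π^{-1}(V) ∈ τ.
  V = {}: π^{-1}(V) = ∅ ∈ τ ✓.
  V = {[1=3]}: π^{-1}(V) = {1, 3} ∉ τ ✗.
  V = {[2]}: π^{-1}(V) = {2} ∈ τ ✓.
  V = {[1=3], [2]}: π^{-1}(V) = {1, 2, 3} ∈ τ ✓.
Open sets in the quotient: τ_Q = {{}, {[2]}, {[1=3], [2]}} (3 elements).


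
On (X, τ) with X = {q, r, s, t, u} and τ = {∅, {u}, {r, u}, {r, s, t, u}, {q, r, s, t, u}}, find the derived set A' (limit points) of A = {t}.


A' = {q, s}

For each x ∈ X, list the open sets U ∈ τ with x ∈ U, then check whether U ∩ (A ∖ {x}) ≠ ∅ for every such U.
  x = q: opens ∋ x are {q, r, s, t, u}; each meets A ∖ {q}, so x IS a limit point.
  x = r: open {r, u} ∋ x has {r, u} ∩ (A ∖ {r}) = ∅, so x is NOT a limit point.
  x = s: opens ∋ x are {r, s, t, u}, {q, r, s, t, u}; each meets A ∖ {s}, so x IS a limit point.
  x = t: open {r, s, t, u} ∋ x has {r, s, t, u} ∩ (A ∖ {t}) = ∅, so x is NOT a limit point.
  x = u: open {u} ∋ x has {u} ∩ (A ∖ {u}) = ∅, so x is NOT a limit point.
Collecting: A' = {q, s}.


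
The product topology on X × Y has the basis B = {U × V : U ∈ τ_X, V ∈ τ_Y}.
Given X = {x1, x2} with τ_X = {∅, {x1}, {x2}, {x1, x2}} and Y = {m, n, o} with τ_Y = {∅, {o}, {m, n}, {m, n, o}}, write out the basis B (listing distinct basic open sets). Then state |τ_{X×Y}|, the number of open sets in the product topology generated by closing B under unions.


Basis B = {∅ × ∅, {x1} × {o}, {x2} × {o}, {x1} × {m, n}, {x1, x2} × {o}, {x2} × {m, n}, {x1} × {m, n, o}, {x2} × {m, n, o}, {x1, x2} × {m, n}, {x1, x2} × {m, n, o}}; |τ_{X×Y}| = 16.

Enumerate products U × V with U ∈ τ_X, V ∈ τ_Y (deduplicated):
  ∅ × ∅ = {} (∅)
  {x1} × {o} = {(x1,o)}
  {x2} × {o} = {(x2,o)}
  {x1} × {m, n} = {(x1,m), (x1,n)}
  {x1, x2} × {o} = {(x1,o), (x2,o)}
  {x2} × {m, n} = {(x2,m), (x2,n)}
  {x1} × {m, n, o} = {(x1,m), (x1,n), (x1,o)}
  {x2} × {m, n, o} = {(x2,m), (x2,n), (x2,o)}
  {x1, x2} × {m, n} = {(x1,m), (x1,n), (x2,m), (x2,n)}
  {x1, x2} × {m, n, o} = {(x1,m), (x1,n), (x1,o), (x2,m), (x2,n), (x2,o)}
These 10 distinct sets form the basis B.
Close under arbitrary unions to get τ_{X×Y}; counting gives |τ_{X×Y}| = 16.


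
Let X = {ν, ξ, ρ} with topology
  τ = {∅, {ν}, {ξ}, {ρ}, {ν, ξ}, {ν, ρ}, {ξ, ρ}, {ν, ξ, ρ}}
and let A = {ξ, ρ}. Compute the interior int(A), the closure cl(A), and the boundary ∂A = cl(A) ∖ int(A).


int(A) = {ξ, ρ}, cl(A) = {ξ, ρ}, ∂A = ∅.

Closed sets in (X, τ) are complements of opens:
  closed(X, τ) = {∅, {ν}, {ξ}, {ρ}, {ν, ξ}, {ν, ρ}, {ξ, ρ}, {ν, ξ, ρ}}.
int(A) = ⋃ {U ∈ τ : U ⊆ A}. Opens contained in A: ∅, {ξ}, {ρ}, {ξ, ρ}.
Taking the union of these: int(A) = {ξ, ρ}.
cl(A) = ⋂ {C closed : A ⊆ C}. Closed sets containing A: {ξ, ρ}, {ν, ξ, ρ}.
Intersecting these: cl(A) = {ξ, ρ}.
∂A = cl(A) ∖ int(A) = {ξ, ρ} ∖ {ξ, ρ} = ∅.


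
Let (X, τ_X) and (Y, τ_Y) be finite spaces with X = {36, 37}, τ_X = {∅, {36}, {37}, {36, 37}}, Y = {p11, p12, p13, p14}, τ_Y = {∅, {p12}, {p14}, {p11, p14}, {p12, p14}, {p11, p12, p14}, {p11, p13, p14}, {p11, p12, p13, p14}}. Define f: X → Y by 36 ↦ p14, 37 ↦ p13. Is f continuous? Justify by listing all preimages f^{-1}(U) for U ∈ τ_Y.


f IS continuous.

Compute f^{-1}(U) for each U ∈ τ_Y:
  U = ∅: f^{-1}(U) = ∅ ∈ τ_X ✓.
  U = {p12}: f^{-1}(U) = ∅ ∈ τ_X ✓.
  U = {p14}: f^{-1}(U) = {36} ∈ τ_X ✓.
  U = {p11, p14}: f^{-1}(U) = {36} ∈ τ_X ✓.
  U = {p12, p14}: f^{-1}(U) = {36} ∈ τ_X ✓.
  U = {p11, p12, p14}: f^{-1}(U) = {36} ∈ τ_X ✓.
  U = {p11, p13, p14}: f^{-1}(U) = {36, 37} ∈ τ_X ✓.
  U = {p11, p12, p13, p14}: f^{-1}(U) = {36, 37} ∈ τ_X ✓.
Every preimage lies in τ_X, so f IS continuous.


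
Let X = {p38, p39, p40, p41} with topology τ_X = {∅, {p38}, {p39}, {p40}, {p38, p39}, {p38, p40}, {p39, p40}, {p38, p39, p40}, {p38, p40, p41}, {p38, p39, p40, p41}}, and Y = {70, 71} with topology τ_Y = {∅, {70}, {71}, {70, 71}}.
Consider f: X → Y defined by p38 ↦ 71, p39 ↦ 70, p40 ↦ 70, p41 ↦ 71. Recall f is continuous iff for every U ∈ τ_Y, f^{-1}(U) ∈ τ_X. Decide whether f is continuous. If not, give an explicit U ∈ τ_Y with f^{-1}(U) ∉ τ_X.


f is NOT continuous.

Compute f^{-1}(U) for each U ∈ τ_Y:
  U = ∅: f^{-1}(U) = ∅ ∈ τ_X ✓.
  U = {70}: f^{-1}(U) = {p39, p40} ∈ τ_X ✓.
  U = {71}: f^{-1}(U) = {p38, p41} ∉ τ_X ✗.
  U = {70, 71}: f^{-1}(U) = {p38, p39, p40, p41} ∈ τ_X ✓.
Found U = {71} with f^{-1}(U) = {p38, p41} not in τ_X. Therefore f is NOT continuous.


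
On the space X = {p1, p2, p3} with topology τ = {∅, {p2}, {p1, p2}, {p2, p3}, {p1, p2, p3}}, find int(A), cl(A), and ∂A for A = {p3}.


int(A) = ∅, cl(A) = {p3}, ∂A = {p3}.

Closed sets in (X, τ) are complements of opens:
  closed(X, τ) = {∅, {p1}, {p3}, {p1, p3}, {p1, p2, p3}}.
int(A) = ⋃ {U ∈ τ : U ⊆ A}. Opens contained in A: ∅.
Taking the union of these: int(A) = ∅.
cl(A) = ⋂ {C closed : A ⊆ C}. Closed sets containing A: {p3}, {p1, p3}, {p1, p2, p3}.
Intersecting these: cl(A) = {p3}.
∂A = cl(A) ∖ int(A) = {p3} ∖ ∅ = {p3}.


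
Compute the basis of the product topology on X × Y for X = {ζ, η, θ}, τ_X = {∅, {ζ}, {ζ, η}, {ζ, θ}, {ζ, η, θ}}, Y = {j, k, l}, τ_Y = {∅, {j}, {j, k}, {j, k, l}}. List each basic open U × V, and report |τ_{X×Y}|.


Basis B = {∅ × ∅, {ζ} × {j}, {ζ} × {j, k}, {ζ, η} × {j}, {ζ, θ} × {j}, {ζ} × {j, k, l}, {ζ, η, θ} × {j}, {ζ, η} × {j, k}, {ζ, θ} × {j, k}, {ζ, η} × {j, k, l}, {ζ, θ} × {j, k, l}, {ζ, η, θ} × {j, k}, {ζ, η, θ} × {j, k, l}}; |τ_{X×Y}| = 30.

Enumerate products U × V with U ∈ τ_X, V ∈ τ_Y (deduplicated):
  ∅ × ∅ = {} (∅)
  {ζ} × {j} = {(ζ,j)}
  {ζ} × {j, k} = {(ζ,j), (ζ,k)}
  {ζ, η} × {j} = {(ζ,j), (η,j)}
  {ζ, θ} × {j} = {(ζ,j), (θ,j)}
  {ζ} × {j, k, l} = {(ζ,j), (ζ,k), (ζ,l)}
  {ζ, η, θ} × {j} = {(ζ,j), (η,j), (θ,j)}
  {ζ, η} × {j, k} = {(ζ,j), (ζ,k), (η,j), (η,k)}
  {ζ, θ} × {j, k} = {(ζ,j), (ζ,k), (θ,j), (θ,k)}
  {ζ, η} × {j, k, l} = {(ζ,j), (ζ,k), (ζ,l), (η,j), (η,k), (η,l)}
  {ζ, θ} × {j, k, l} = {(ζ,j), (ζ,k), (ζ,l), (θ,j), (θ,k), (θ,l)}
  {ζ, η, θ} × {j, k} = {(ζ,j), (ζ,k), (η,j), (η,k), (θ,j), (θ,k)}
  {ζ, η, θ} × {j, k, l} = {(ζ,j), (ζ,k), (ζ,l), (η,j), (η,k), (η,l), (θ,j), (θ,k), (θ,l)}
These 13 distinct sets form the basis B.
Close under arbitrary unions to get τ_{X×Y}; counting gives |τ_{X×Y}| = 30.


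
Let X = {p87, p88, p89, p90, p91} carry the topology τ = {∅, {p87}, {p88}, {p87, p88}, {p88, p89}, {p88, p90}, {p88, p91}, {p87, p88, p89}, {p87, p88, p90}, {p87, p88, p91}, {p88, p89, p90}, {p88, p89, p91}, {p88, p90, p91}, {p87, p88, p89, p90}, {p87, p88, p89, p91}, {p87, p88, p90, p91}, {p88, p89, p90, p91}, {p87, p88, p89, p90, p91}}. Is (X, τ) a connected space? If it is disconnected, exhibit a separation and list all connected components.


(X, τ) is disconnected; components = [{p87}, {p88, p89, p90, p91}].

Find clopen sets (U ∈ τ with X ∖ U ∈ τ):
  U = ∅, X ∖ U = {p87, p88, p89, p90, p91} — both open, so U is clopen.
  U = {p87}, X ∖ U = {p88, p89, p90, p91} — both open, so U is clopen.
  U = {p88, p89, p90, p91}, X ∖ U = {p87} — both open, so U is clopen.
  U = {p87, p88, p89, p90, p91}, X ∖ U = ∅ — both open, so U is clopen.
Nontrivial clopen(s) exist: e.g. {p88, p89, p90, p91}. So (X, τ) is disconnected.
Compute connected components by grouping points that agree on all clopens:
  component: {p87}
  component: {p88, p89, p90, p91}


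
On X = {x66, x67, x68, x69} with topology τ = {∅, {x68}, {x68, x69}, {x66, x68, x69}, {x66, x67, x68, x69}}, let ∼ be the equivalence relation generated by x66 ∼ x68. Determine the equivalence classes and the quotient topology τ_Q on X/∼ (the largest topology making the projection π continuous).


X/∼ = {[x66=x68], [x67], [x69]}; |τ_Q| = 3.

Equivalence classes: [x66=x68], [x67], [x69].
Quotient map π: X → X/∼ sends x66 ↦ [x66=x68], x67 ↦ [x67], x68 ↦ [x66=x68], x69 ↦ [x69].
For each subset V ⊆ X/∼, compute π^{-1}(V) ⊆ X and check whether π^{-1}(V) ∈ τ. V is open in τ_Q iff π^{-1}(V) ∈ τ.
  V = {}: π^{-1}(V) = ∅ ∈ τ ✓.
  V = {[x66=x68]}: π^{-1}(V) = {x66, x68} ∉ τ ✗.
  V = {[x67]}: π^{-1}(V) = {x67} ∉ τ ✗.
  V = {[x66=x68], [x67]}: π^{-1}(V) = {x66, x67, x68} ∉ τ ✗.
  V = {[x69]}: π^{-1}(V) = {x69} ∉ τ ✗.
  V = {[x66=x68], [x69]}: π^{-1}(V) = {x66, x68, x69} ∈ τ ✓.
  V = {[x67], [x69]}: π^{-1}(V) = {x67, x69} ∉ τ ✗.
  V = {[x66=x68], [x67], [x69]}: π^{-1}(V) = {x66, x67, x68, x69} ∈ τ ✓.
Open sets in the quotient: τ_Q = {{}, {[x66=x68], [x69]}, {[x66=x68], [x67], [x69]}} (3 elements).


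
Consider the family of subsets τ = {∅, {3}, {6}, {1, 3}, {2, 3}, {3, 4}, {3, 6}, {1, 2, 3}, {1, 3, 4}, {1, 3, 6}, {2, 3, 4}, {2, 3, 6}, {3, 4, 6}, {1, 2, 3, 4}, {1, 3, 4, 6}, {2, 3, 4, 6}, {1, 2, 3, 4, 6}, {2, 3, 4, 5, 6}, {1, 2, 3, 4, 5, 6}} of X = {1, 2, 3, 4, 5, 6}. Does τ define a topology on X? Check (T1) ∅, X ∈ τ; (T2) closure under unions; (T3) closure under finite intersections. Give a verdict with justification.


τ is NOT a topology on X.

Axiom (T1): ∅ ∈ τ? Yes; X ∈ τ? Yes.
Axiom (T2/T3): check pairwise unions and intersections of members of τ.
Counterexample for (T2): {6} ∪ {1, 2, 3} = {1, 2, 3, 6} ∉ τ. Therefore τ is NOT a topology.
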